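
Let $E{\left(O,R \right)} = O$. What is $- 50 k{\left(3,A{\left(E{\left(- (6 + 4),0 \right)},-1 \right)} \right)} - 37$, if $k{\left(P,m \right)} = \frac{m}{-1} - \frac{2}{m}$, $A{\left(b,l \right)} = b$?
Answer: $-547$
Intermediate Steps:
$k{\left(P,m \right)} = - m - \frac{2}{m}$ ($k{\left(P,m \right)} = m \left(-1\right) - \frac{2}{m} = - m - \frac{2}{m}$)
$- 50 k{\left(3,A{\left(E{\left(- (6 + 4),0 \right)},-1 \right)} \right)} - 37 = - 50 \left(- \left(-1\right) \left(6 + 4\right) - \frac{2}{\left(-1\right) \left(6 + 4\right)}\right) - 37 = - 50 \left(- \left(-1\right) 10 - \frac{2}{\left(-1\right) 10}\right) - 37 = - 50 \left(\left(-1\right) \left(-10\right) - \frac{2}{-10}\right) - 37 = - 50 \left(10 - - \frac{1}{5}\right) - 37 = - 50 \left(10 + \frac{1}{5}\right) - 37 = \left(-50\right) \frac{51}{5} - 37 = -510 - 37 = -547$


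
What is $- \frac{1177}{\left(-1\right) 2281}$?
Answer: $\frac{1177}{2281} \approx 0.516$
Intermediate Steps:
$- \frac{1177}{\left(-1\right) 2281} = - \frac{1177}{-2281} = \left(-1177\right) \left(- \frac{1}{2281}\right) = \frac{1177}{2281}$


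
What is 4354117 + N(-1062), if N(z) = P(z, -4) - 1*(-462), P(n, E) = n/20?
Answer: 43545259/10 ≈ 4.3545e+6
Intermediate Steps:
P(n, E) = n/20 (P(n, E) = n*(1/20) = n/20)
N(z) = 462 + z/20 (N(z) = z/20 - 1*(-462) = z/20 + 462 = 462 + z/20)
4354117 + N(-1062) = 4354117 + (462 + (1/20)*(-1062)) = 4354117 + (462 - 531/10) = 4354117 + 4089/10 = 43545259/10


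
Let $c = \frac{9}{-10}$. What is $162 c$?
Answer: $- \frac{729}{5} \approx -145.8$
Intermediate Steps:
$c = - \frac{9}{10}$ ($c = 9 \left(- \frac{1}{10}\right) = - \frac{9}{10} \approx -0.9$)
$162 c = 162 \left(- \frac{9}{10}\right) = - \frac{729}{5}$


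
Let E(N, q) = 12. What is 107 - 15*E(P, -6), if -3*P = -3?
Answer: -73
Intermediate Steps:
P = 1 (P = -⅓*(-3) = 1)
107 - 15*E(P, -6) = 107 - 15*12 = 107 - 180 = -73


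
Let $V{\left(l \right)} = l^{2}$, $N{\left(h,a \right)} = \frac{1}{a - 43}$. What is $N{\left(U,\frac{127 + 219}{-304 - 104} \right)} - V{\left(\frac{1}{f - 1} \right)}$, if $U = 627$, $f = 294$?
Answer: $- \frac{17522141}{767919305} \approx -0.022818$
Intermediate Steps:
$N{\left(h,a \right)} = \frac{1}{-43 + a}$
$N{\left(U,\frac{127 + 219}{-304 - 104} \right)} - V{\left(\frac{1}{f - 1} \right)} = \frac{1}{-43 + \frac{127 + 219}{-304 - 104}} - \left(\frac{1}{294 - 1}\right)^{2} = \frac{1}{-43 + \frac{346}{-408}} - \left(\frac{1}{293}\right)^{2} = \frac{1}{-43 + 346 \left(- \frac{1}{408}\right)} - \left(\frac{1}{293}\right)^{2} = \frac{1}{-43 - \frac{173}{204}} - \frac{1}{85849} = \frac{1}{- \frac{8945}{204}} - \frac{1}{85849} = - \frac{204}{8945} - \frac{1}{85849} = - \frac{17522141}{767919305}$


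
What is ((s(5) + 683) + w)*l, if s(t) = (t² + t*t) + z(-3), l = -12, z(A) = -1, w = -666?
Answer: -792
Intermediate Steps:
s(t) = -1 + 2*t² (s(t) = (t² + t*t) - 1 = (t² + t²) - 1 = 2*t² - 1 = -1 + 2*t²)
((s(5) + 683) + w)*l = (((-1 + 2*5²) + 683) - 666)*(-12) = (((-1 + 2*25) + 683) - 666)*(-12) = (((-1 + 50) + 683) - 666)*(-12) = ((49 + 683) - 666)*(-12) = (732 - 666)*(-12) = 66*(-12) = -792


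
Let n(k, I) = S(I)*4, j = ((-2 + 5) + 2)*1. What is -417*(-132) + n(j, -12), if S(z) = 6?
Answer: 55068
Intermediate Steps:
j = 5 (j = (3 + 2)*1 = 5*1 = 5)
n(k, I) = 24 (n(k, I) = 6*4 = 24)
-417*(-132) + n(j, -12) = -417*(-132) + 24 = 55044 + 24 = 55068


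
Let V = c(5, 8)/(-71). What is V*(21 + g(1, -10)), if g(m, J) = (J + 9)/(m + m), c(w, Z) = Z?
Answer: -164/71 ≈ -2.3099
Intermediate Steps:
V = -8/71 (V = 8/(-71) = 8*(-1/71) = -8/71 ≈ -0.11268)
g(m, J) = (9 + J)/(2*m) (g(m, J) = (9 + J)/((2*m)) = (9 + J)*(1/(2*m)) = (9 + J)/(2*m))
V*(21 + g(1, -10)) = -8*(21 + (1/2)*(9 - 10)/1)/71 = -8*(21 + (1/2)*1*(-1))/71 = -8*(21 - 1/2)/71 = -8/71*41/2 = -164/71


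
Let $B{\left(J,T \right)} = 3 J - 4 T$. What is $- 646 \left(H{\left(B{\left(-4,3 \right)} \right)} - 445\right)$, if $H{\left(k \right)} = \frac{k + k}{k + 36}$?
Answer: $290054$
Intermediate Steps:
$B{\left(J,T \right)} = - 4 T + 3 J$
$H{\left(k \right)} = \frac{2 k}{36 + k}$
$- 646 \left(H{\left(B{\left(-4,3 \right)} \right)} - 445\right) = - 646 \left(\frac{2 \left(\left(-4\right) 3 + 3 \left(-4\right)\right)}{36 + \left(\left(-4\right) 3 + 3 \left(-4\right)\right)} - 445\right) = - 646 \left(\frac{2 \left(-12 - 12\right)}{36 - 24} - 445\right) = - 646 \left(2 \left(-24\right) \frac{1}{36 - 24} - 445\right) = - 646 \left(2 \left(-24\right) \frac{1}{12} - 445\right) = - 646 \left(-4 - 445\right) = \left(-646\right) \left(-449\right) = 290054$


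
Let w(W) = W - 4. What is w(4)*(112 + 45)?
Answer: 0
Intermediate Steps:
w(W) = -4 + W
w(4)*(112 + 45) = (-4 + 4)*(112 + 45) = 0*157 = 0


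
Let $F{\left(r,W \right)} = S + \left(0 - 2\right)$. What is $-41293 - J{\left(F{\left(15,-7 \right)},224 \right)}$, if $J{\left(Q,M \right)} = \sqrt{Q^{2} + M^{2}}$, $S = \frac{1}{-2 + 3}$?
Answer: $-41293 - \sqrt{50177} \approx -41517.0$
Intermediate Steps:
$S = 1$ ($S = 1^{-1} = 1$)
$F{\left(r,W \right)} = -1$ ($F{\left(r,W \right)} = 1 + \left(0 - 2\right) = 1 - 2 = -1$)
$J{\left(Q,M \right)} = \sqrt{M^{2} + Q^{2}}$
$-41293 - J{\left(F{\left(15,-7 \right)},224 \right)} = -41293 - \sqrt{224^{2} + \left(-1\right)^{2}} = -41293 - \sqrt{50176 + 1} = -41293 - \sqrt{50177}$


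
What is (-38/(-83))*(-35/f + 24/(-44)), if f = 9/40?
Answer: -587252/8217 ≈ -71.468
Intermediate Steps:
f = 9/40 (f = 9*(1/40) = 9/40 ≈ 0.22500)
(-38/(-83))*(-35/f + 24/(-44)) = (-38/(-83))*(-35/9/40 + 24/(-44)) = (-1/83*(-38))*(-35*40/9 + 24*(-1/44)) = 38*(-1400/9 - 6/11)/83 = (38/83)*(-15454/99) = -587252/8217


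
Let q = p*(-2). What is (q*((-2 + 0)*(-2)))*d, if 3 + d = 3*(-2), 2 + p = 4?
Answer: 144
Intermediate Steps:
p = 2 (p = -2 + 4 = 2)
d = -9 (d = -3 + 3*(-2) = -3 - 6 = -9)
q = -4 (q = 2*(-2) = -4)
(q*((-2 + 0)*(-2)))*d = -4*(-2 + 0)*(-2)*(-9) = -(-8)*(-2)*(-9) = -4*4*(-9) = -16*(-9) = 144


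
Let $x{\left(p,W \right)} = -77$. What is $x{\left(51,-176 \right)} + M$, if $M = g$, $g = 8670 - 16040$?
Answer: $-7447$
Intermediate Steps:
$g = -7370$ ($g = 8670 - 16040 = -7370$)
$M = -7370$
$x{\left(51,-176 \right)} + M = -77 - 7370 = -7447$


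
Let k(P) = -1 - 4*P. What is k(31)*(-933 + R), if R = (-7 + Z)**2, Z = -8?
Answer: 88500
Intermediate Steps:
R = 225 (R = (-7 - 8)**2 = (-15)**2 = 225)
k(31)*(-933 + R) = (-1 - 4*31)*(-933 + 225) = (-1 - 124)*(-708) = -125*(-708) = 88500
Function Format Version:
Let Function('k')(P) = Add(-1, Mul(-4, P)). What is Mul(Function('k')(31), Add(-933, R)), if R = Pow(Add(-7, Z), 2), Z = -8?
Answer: 88500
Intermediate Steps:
R = 225 (R = Pow(Add(-7, -8), 2) = Pow(-15, 2) = 225)
Mul(Function('k')(31), Add(-933, R)) = Mul(Add(-1, Mul(-4, 31)), Add(-933, 225)) = Mul(Add(-1, -124), -708) = Mul(-125, -708) = 88500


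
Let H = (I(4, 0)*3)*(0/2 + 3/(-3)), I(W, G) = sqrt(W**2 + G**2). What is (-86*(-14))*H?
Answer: -14448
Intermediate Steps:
I(W, G) = sqrt(G**2 + W**2)
H = -12 (H = (sqrt(0**2 + 4**2)*3)*(0/2 + 3/(-3)) = (sqrt(0 + 16)*3)*(0*(1/2) + 3*(-1/3)) = (sqrt(16)*3)*(0 - 1) = (4*3)*(-1) = 12*(-1) = -12)
(-86*(-14))*H = -86*(-14)*(-12) = 1204*(-12) = -14448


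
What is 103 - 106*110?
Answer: -11557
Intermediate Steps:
103 - 106*110 = 103 - 11660 = -11557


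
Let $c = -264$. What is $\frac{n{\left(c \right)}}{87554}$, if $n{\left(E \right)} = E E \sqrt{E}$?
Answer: $\frac{69696 i \sqrt{66}}{43777} \approx 12.934 i$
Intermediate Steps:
$n{\left(E \right)} = E^{\frac{5}{2}}$ ($n{\left(E \right)} = E^{2} \sqrt{E} = E^{\frac{5}{2}}$)
$\frac{n{\left(c \right)}}{87554} = \frac{\left(-264\right)^{\frac{5}{2}}}{87554} = 139392 i \sqrt{66} \cdot \frac{1}{87554} = \frac{69696 i \sqrt{66}}{43777}$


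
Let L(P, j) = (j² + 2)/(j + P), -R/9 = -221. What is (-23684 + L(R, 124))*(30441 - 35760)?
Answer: 266103793566/2113 ≈ 1.2594e+8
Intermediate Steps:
R = 1989 (R = -9*(-221) = 1989)
L(P, j) = (2 + j²)/(P + j)
(-23684 + L(R, 124))*(30441 - 35760) = (-23684 + (2 + 124²)/(1989 + 124))*(30441 - 35760) = (-23684 + (2 + 15376)/2113)*(-5319) = (-23684 + (1/2113)*15378)*(-5319) = (-23684 + 15378/2113)*(-5319) = -50028914/2113*(-5319) = 266103793566/2113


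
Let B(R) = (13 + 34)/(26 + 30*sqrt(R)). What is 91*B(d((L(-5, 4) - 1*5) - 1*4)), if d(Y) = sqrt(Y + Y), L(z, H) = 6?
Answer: 4277/(2*(13 + 15*6**(1/4)*sqrt(I))) ≈ 54.96 - 30.823*I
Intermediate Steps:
d(Y) = sqrt(2)*sqrt(Y) (d(Y) = sqrt(2*Y) = sqrt(2)*sqrt(Y))
B(R) = 47/(26 + 30*sqrt(R))
91*B(d((L(-5, 4) - 1*5) - 1*4)) = 91*(47/(2*(13 + 15*sqrt(sqrt(2)*sqrt((6 - 1*5) - 1*4))))) = 91*(47/(2*(13 + 15*sqrt(sqrt(2)*sqrt((6 - 5) - 4))))) = 91*(47/(2*(13 + 15*sqrt(sqrt(2)*sqrt(1 - 4))))) = 91*(47/(2*(13 + 15*sqrt(sqrt(2)*sqrt(-3))))) = 91*(47/(2*(13 + 15*sqrt(sqrt(2)*(I*sqrt(3)))))) = 91*(47/(2*(13 + 15*sqrt(I*sqrt(6))))) = 91*(47/(2*(13 + 15*(6**(1/4)*sqrt(I))))) = 91*(47/(2*(13 + 15*6**(1/4)*sqrt(I)))) = 4277/(2*(13 + 15*6**(1/4)*sqrt(I)))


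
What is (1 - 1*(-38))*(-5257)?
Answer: -205023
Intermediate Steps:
(1 - 1*(-38))*(-5257) = (1 + 38)*(-5257) = 39*(-5257) = -205023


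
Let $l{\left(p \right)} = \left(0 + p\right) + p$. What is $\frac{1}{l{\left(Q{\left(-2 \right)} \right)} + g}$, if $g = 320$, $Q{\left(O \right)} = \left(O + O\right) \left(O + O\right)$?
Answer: $\frac{1}{352} \approx 0.0028409$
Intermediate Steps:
$Q{\left(O \right)} = 4 O^{2}$ ($Q{\left(O \right)} = 2 O 2 O = 4 O^{2}$)
$l{\left(p \right)} = 2 p$ ($l{\left(p \right)} = p + p = 2 p$)
$\frac{1}{l{\left(Q{\left(-2 \right)} \right)} + g} = \frac{1}{2 \cdot 4 \left(-2\right)^{2} + 320} = \frac{1}{2 \cdot 4 \cdot 4 + 320} = \frac{1}{2 \cdot 16 + 320} = \frac{1}{32 + 320} = \frac{1}{352}$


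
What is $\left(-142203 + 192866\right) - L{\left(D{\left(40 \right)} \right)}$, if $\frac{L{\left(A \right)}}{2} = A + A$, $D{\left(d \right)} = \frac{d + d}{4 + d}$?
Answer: $\frac{557213}{11} \approx 50656.0$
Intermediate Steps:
$D{\left(d \right)} = \frac{2 d}{4 + d}$
$L{\left(A \right)} = 4 A$ ($L{\left(A \right)} = 2 \left(A + A\right) = 2 \cdot 2 A = 4 A$)
$\left(-142203 + 192866\right) - L{\left(D{\left(40 \right)} \right)} = \left(-142203 + 192866\right) - 4 \cdot 2 \cdot 40 \frac{1}{4 + 40} = 50663 - 4 \cdot 2 \cdot 40 \cdot \frac{1}{44} = 50663 - 4 \cdot \frac{20}{11} = 50663 - \frac{80}{11} = \frac{557213}{11}$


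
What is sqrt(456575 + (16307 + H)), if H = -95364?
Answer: sqrt(377518) ≈ 614.42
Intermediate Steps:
sqrt(456575 + (16307 + H)) = sqrt(456575 + (16307 - 95364)) = sqrt(456575 - 79057) = sqrt(377518)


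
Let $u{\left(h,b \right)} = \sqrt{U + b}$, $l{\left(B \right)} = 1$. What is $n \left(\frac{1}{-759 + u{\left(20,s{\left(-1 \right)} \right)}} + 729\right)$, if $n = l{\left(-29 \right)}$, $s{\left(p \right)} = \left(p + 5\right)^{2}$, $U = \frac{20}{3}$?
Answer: $\frac{1259837298}{1728175} - \frac{2 \sqrt{51}}{1728175} \approx 729.0$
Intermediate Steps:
$U = \frac{20}{3}$ ($U = 20 \cdot \frac{1}{3} = \frac{20}{3} \approx 6.6667$)
$s{\left(p \right)} = \left(5 + p\right)^{2}$
$u{\left(h,b \right)} = \sqrt{\frac{20}{3} + b}$
$n = 1$
$n \left(\frac{1}{-759 + u{\left(20,s{\left(-1 \right)} \right)}} + 729\right) = 1 \left(\frac{1}{-759 + \frac{\sqrt{60 + 9 \left(5 - 1\right)^{2}}}{3}} + 729\right) = 1 \left(\frac{1}{-759 + \frac{\sqrt{60 + 9 \cdot 4^{2}}}{3}} + 729\right) = 1 \left(\frac{1}{-759 + \frac{\sqrt{60 + 9 \cdot 16}}{3}} + 729\right) = 1 \left(\frac{1}{-759 + \frac{\sqrt{60 + 144}}{3}} + 729\right) = 1 \left(\frac{1}{-759 + \frac{\sqrt{204}}{3}} + 729\right) = 1 \left(\frac{1}{-759 + \frac{2 \sqrt{51}}{3}} + 729\right) = 1 \left(729 + \frac{1}{-759 + \frac{2 \sqrt{51}}{3}}\right) = 729 + \frac{1}{-759 + \frac{2 \sqrt{51}}{3}}$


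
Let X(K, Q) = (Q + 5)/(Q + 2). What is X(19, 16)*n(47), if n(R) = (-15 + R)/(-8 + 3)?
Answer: -112/15 ≈ -7.4667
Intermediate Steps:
n(R) = 3 - R/5 (n(R) = (-15 + R)/(-5) = (-15 + R)*(-⅕) = 3 - R/5)
X(K, Q) = (5 + Q)/(2 + Q)
X(19, 16)*n(47) = ((5 + 16)/(2 + 16))*(3 - ⅕*47) = (21/18)*(3 - 47/5) = ((1/18)*21)*(-32/5) = (7/6)*(-32/5) = -112/15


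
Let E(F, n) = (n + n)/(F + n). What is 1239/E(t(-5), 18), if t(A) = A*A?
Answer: 17759/12 ≈ 1479.9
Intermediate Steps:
t(A) = A²
E(F, n) = 2*n/(F + n) (E(F, n) = (2*n)/(F + n) = 2*n/(F + n))
1239/E(t(-5), 18) = 1239/((2*18/((-5)² + 18))) = 1239/((2*18/(25 + 18))) = 1239/((2*18/43)) = 1239/((2*18*(1/43))) = 1239/(36/43) = 1239*(43/36) = 17759/12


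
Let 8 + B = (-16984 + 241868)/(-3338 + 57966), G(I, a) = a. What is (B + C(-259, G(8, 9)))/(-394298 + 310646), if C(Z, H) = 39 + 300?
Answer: -1144172/285608841 ≈ -0.0040061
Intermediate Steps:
C(Z, H) = 339
B = -53035/13657 (B = -8 + (-16984 + 241868)/(-3338 + 57966) = -8 + 224884/54628 = -8 + 224884*(1/54628) = -8 + 56221/13657 = -53035/13657 ≈ -3.8834)
(B + C(-259, G(8, 9)))/(-394298 + 310646) = (-53035/13657 + 339)/(-394298 + 310646) = (4576688/13657)/(-83652) = (4576688/13657)*(-1/83652) = -1144172/285608841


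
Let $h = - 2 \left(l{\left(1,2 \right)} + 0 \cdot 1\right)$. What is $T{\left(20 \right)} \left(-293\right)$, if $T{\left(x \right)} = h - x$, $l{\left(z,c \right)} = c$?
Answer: $7032$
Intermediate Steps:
$h = -4$ ($h = - 2 \left(2 + 0 \cdot 1\right) = - 2 \left(2 + 0\right) = \left(-2\right) 2 = -4$)
$T{\left(x \right)} = -4 - x$
$T{\left(20 \right)} \left(-293\right) = \left(-4 - 20\right) \left(-293\right) = \left(-24\right) \left(-293\right) = 7032$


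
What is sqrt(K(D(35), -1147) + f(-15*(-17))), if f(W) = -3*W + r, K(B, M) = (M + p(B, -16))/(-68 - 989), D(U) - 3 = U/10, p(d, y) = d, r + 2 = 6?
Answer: 9*I*sqrt(41926962)/2114 ≈ 27.567*I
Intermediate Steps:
r = 4 (r = -2 + 6 = 4)
D(U) = 3 + U/10
K(B, M) = -B/1057 - M/1057 (K(B, M) = (M + B)/(-68 - 989) = (B + M)/(-1057) = (B + M)*(-1/1057) = -B/1057 - M/1057)
f(W) = 4 - 3*W (f(W) = -3*W + 4 = 4 - 3*W)
sqrt(K(D(35), -1147) + f(-15*(-17))) = sqrt((-(3 + (1/10)*35)/1057 - 1/1057*(-1147)) + (4 - (-45)*(-17))) = sqrt((-(3 + 7/2)/1057 + 1147/1057) + (4 - 3*255)) = sqrt((-1/1057*13/2 + 1147/1057) + (4 - 765)) = sqrt((-13/2114 + 1147/1057) - 761) = sqrt(2281/2114 - 761) = sqrt(-1606473/2114) = 9*I*sqrt(41926962)/2114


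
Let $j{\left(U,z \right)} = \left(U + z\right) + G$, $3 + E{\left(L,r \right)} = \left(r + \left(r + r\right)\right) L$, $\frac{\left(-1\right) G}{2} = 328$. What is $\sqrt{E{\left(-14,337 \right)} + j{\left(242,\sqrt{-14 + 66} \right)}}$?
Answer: $\sqrt{-14571 + 2 \sqrt{13}} \approx 120.68 i$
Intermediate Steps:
$G = -656$ ($G = \left(-2\right) 328 = -656$)
$E{\left(L,r \right)} = -3 + 3 L r$ ($E{\left(L,r \right)} = -3 + \left(r + \left(r + r\right)\right) L = -3 + \left(r + 2 r\right) L = -3 + 3 r L = -3 + 3 L r$)
$j{\left(U,z \right)} = -656 + U + z$ ($j{\left(U,z \right)} = \left(U + z\right) - 656 = -656 + U + z$)
$\sqrt{E{\left(-14,337 \right)} + j{\left(242,\sqrt{-14 + 66} \right)}} = \sqrt{\left(-3 + 3 \left(-14\right) 337\right) + \left(-656 + 242 + \sqrt{-14 + 66}\right)} = \sqrt{\left(-3 - 14154\right) + \left(-656 + 242 + \sqrt{52}\right)} = \sqrt{-14157 + \left(-656 + 242 + 2 \sqrt{13}\right)} = \sqrt{-14157 - \left(414 - 2 \sqrt{13}\right)} = \sqrt{-14571 + 2 \sqrt{13}}$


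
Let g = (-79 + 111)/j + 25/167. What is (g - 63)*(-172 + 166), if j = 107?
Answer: 6706368/17869 ≈ 375.31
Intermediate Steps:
g = 8019/17869 (g = (-79 + 111)/107 + 25/167 = 32*(1/107) + 25*(1/167) = 32/107 + 25/167 = 8019/17869 ≈ 0.44877)
(g - 63)*(-172 + 166) = (8019/17869 - 63)*(-172 + 166) = -1117728/17869*(-6) = 6706368/17869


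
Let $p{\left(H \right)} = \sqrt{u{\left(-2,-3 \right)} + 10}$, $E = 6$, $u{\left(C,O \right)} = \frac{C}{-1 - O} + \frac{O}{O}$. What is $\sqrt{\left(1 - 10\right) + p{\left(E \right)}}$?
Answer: $\sqrt{-9 + \sqrt{10}} \approx 2.4161 i$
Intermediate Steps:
$u{\left(C,O \right)} = 1 + \frac{C}{-1 - O}$ ($u{\left(C,O \right)} = \frac{C}{-1 - O} + 1 = 1 + \frac{C}{-1 - O}$)
$p{\left(H \right)} = \sqrt{10}$ ($p{\left(H \right)} = \sqrt{\frac{1 - 3 - -2}{1 - 3} + 10} = \sqrt{\frac{1 - 3 + 2}{-2} + 10} = \sqrt{\left(- \frac{1}{2}\right) 0 + 10} = \sqrt{0 + 10} = \sqrt{10}$)
$\sqrt{\left(1 - 10\right) + p{\left(E \right)}} = \sqrt{\left(1 - 10\right) + \sqrt{10}} = \sqrt{-9 + \sqrt{10}}$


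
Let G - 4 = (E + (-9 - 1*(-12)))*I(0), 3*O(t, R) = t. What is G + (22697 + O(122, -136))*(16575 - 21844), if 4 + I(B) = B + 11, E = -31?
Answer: -359414873/3 ≈ -1.1980e+8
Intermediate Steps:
O(t, R) = t/3
I(B) = 7 + B (I(B) = -4 + (B + 11) = -4 + (11 + B) = 7 + B)
G = -192 (G = 4 + (-31 + (-9 - 1*(-12)))*(7 + 0) = 4 + (-31 + (-9 + 12))*7 = 4 + (-31 + 3)*7 = 4 - 28*7 = 4 - 196 = -192)
G + (22697 + O(122, -136))*(16575 - 21844) = -192 + (22697 + (1/3)*122)*(16575 - 21844) = -192 + (22697 + 122/3)*(-5269) = -192 + (68213/3)*(-5269) = -192 - 359414297/3 = -359414873/3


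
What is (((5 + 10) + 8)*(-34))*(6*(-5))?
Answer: 23460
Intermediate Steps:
(((5 + 10) + 8)*(-34))*(6*(-5)) = ((15 + 8)*(-34))*(-30) = (23*(-34))*(-30) = -782*(-30) = 23460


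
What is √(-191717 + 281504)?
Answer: 173*√3 ≈ 299.64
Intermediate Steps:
√(-191717 + 281504) = √89787 = 173*√3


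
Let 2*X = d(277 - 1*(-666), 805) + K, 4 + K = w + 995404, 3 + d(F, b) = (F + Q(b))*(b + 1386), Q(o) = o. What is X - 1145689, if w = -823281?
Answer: 855303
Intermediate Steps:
d(F, b) = -3 + (1386 + b)*(F + b) (d(F, b) = -3 + (F + b)*(b + 1386) = -3 + (F + b)*(1386 + b) = -3 + (1386 + b)*(F + b))
K = 172119 (K = -4 + (-823281 + 995404) = -4 + 172123 = 172119)
X = 2000992 (X = ((-3 + 805² + 1386*(277 - 1*(-666)) + 1386*805 + (277 - 1*(-666))*805) + 172119)/2 = ((-3 + 648025 + 1386*(277 + 666) + 1115730 + (277 + 666)*805) + 172119)/2 = ((-3 + 648025 + 1386*943 + 1115730 + 943*805) + 172119)/2 = ((-3 + 648025 + 1306998 + 1115730 + 759115) + 172119)/2 = (3829865 + 172119)/2 = (½)*4001984 = 2000992)
X - 1145689 = 2000992 - 1145689 = 855303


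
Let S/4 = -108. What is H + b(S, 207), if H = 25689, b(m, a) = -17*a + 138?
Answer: 22308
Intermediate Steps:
S = -432 (S = 4*(-108) = -432)
b(m, a) = 138 - 17*a
H + b(S, 207) = 25689 + (138 - 17*207) = 25689 + (138 - 3519) = 25689 - 3381 = 22308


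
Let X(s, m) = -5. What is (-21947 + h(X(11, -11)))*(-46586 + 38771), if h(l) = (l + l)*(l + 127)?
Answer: 181050105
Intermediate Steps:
h(l) = 2*l*(127 + l) (h(l) = (2*l)*(127 + l) = 2*l*(127 + l))
(-21947 + h(X(11, -11)))*(-46586 + 38771) = (-21947 + 2*(-5)*(127 - 5))*(-46586 + 38771) = (-21947 + 2*(-5)*122)*(-7815) = (-21947 - 1220)*(-7815) = -23167*(-7815) = 181050105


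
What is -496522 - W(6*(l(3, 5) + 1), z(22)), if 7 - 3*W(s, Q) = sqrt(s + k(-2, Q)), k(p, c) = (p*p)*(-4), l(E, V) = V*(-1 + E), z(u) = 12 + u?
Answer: -1489573/3 + 5*sqrt(2)/3 ≈ -4.9652e+5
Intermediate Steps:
k(p, c) = -4*p**2 (k(p, c) = p**2*(-4) = -4*p**2)
W(s, Q) = 7/3 - sqrt(-16 + s)/3 (W(s, Q) = 7/3 - sqrt(s - 4*(-2)**2)/3 = 7/3 - sqrt(s - 4*4)/3 = 7/3 - sqrt(s - 16)/3 = 7/3 - sqrt(-16 + s)/3)
-496522 - W(6*(l(3, 5) + 1), z(22)) = -496522 - (7/3 - sqrt(-16 + 6*(5*(-1 + 3) + 1))/3) = -496522 - (7/3 - sqrt(-16 + 6*(5*2 + 1))/3) = -496522 - (7/3 - sqrt(-16 + 6*(10 + 1))/3) = -496522 - (7/3 - sqrt(-16 + 6*11)/3) = -496522 - (7/3 - sqrt(-16 + 66)/3) = -496522 - (7/3 - 5*sqrt(2)/3) = -496522 + (-7/3 + 5*sqrt(2)/3) = -1489573/3 + 5*sqrt(2)/3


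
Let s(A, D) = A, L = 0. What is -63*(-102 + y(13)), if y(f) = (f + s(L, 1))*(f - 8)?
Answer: 2331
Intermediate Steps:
y(f) = f*(-8 + f) (y(f) = (f + 0)*(f - 8) = f*(-8 + f))
-63*(-102 + y(13)) = -63*(-102 + 13*(-8 + 13)) = -63*(-102 + 13*5) = -63*(-102 + 65) = -63*(-37) = 2331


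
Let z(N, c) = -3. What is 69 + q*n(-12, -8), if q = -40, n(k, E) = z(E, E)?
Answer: 189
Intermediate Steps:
n(k, E) = -3
69 + q*n(-12, -8) = 69 - 40*(-3) = 69 + 120 = 189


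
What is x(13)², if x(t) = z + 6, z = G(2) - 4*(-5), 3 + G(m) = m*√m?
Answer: 537 + 92*√2 ≈ 667.11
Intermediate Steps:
G(m) = -3 + m^(3/2) (G(m) = -3 + m*√m = -3 + m^(3/2))
z = 17 + 2*√2 (z = (-3 + 2^(3/2)) - 4*(-5) = (-3 + 2*√2) + 20 = 17 + 2*√2 ≈ 19.828)
x(t) = 23 + 2*√2 (x(t) = (17 + 2*√2) + 6 = 23 + 2*√2)
x(13)² = (23 + 2*√2)²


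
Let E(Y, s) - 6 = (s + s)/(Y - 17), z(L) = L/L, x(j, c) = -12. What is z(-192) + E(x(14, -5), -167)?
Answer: 537/29 ≈ 18.517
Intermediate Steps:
z(L) = 1
E(Y, s) = 6 + 2*s/(-17 + Y) (E(Y, s) = 6 + (s + s)/(Y - 17) = 6 + (2*s)/(-17 + Y) = 6 + 2*s/(-17 + Y))
z(-192) + E(x(14, -5), -167) = 1 + 2*(-51 - 167 + 3*(-12))/(-17 - 12) = 1 + 2*(-51 - 167 - 36)/(-29) = 1 + 2*(-1/29)*(-254) = 1 + 508/29 = 537/29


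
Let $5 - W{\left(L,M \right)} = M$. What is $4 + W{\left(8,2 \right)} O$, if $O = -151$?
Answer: $-449$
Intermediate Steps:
$W{\left(L,M \right)} = 5 - M$
$4 + W{\left(8,2 \right)} O = 4 + \left(5 - 2\right) \left(-151\right) = 4 + 3 \left(-151\right) = 4 - 453 = -449$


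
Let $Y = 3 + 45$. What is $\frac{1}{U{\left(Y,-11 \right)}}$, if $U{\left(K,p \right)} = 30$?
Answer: $\frac{1}{30} \approx 0.033333$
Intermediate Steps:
$Y = 48$
$\frac{1}{U{\left(Y,-11 \right)}} = \frac{1}{30}$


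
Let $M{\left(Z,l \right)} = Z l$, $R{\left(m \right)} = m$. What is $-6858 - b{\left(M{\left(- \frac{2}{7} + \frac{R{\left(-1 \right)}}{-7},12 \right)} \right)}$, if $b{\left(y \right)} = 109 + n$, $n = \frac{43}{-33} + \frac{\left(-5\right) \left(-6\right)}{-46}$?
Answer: $- \frac{5286469}{759} \approx -6965.0$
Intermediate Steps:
$n = - \frac{1484}{759}$ ($n = 43 \left(- \frac{1}{33}\right) + 30 \left(- \frac{1}{46}\right) = - \frac{43}{33} - \frac{15}{23} = - \frac{1484}{759} \approx -1.9552$)
$b{\left(y \right)} = \frac{81247}{759}$ ($b{\left(y \right)} = 109 - \frac{1484}{759} = \frac{81247}{759}$)
$-6858 - b{\left(M{\left(- \frac{2}{7} + \frac{R{\left(-1 \right)}}{-7},12 \right)} \right)} = -6858 - \frac{81247}{759} = - \frac{5286469}{759}$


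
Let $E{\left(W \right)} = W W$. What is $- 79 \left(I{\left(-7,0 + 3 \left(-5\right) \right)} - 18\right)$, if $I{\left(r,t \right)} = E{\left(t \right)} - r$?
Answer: $-16906$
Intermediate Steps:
$E{\left(W \right)} = W^{2}$
$I{\left(r,t \right)} = t^{2} - r$
$- 79 \left(I{\left(-7,0 + 3 \left(-5\right) \right)} - 18\right) = - 79 \left(\left(\left(0 + 3 \left(-5\right)\right)^{2} - -7\right) - 18\right) = - 79 \left(\left(\left(0 - 15\right)^{2} + 7\right) - 18\right) = - 79 \left(\left(\left(-15\right)^{2} + 7\right) - 18\right) = - 79 \left(\left(225 + 7\right) - 18\right) = - 79 \left(232 - 18\right) = \left(-79\right) 214 = -16906$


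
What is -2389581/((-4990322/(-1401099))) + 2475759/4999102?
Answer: -4184294713311231885/6236782172711 ≈ -6.7091e+5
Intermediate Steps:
-2389581/((-4990322/(-1401099))) + 2475759/4999102 = -2389581/((-4990322*(-1/1401099))) + 2475759*(1/4999102) = -2389581/4990322/1401099 + 2475759/4999102 = -2389581*1401099/4990322 + 2475759/4999102 = -3348039549519/4990322 + 2475759/4999102 = -4184294713311231885/6236782172711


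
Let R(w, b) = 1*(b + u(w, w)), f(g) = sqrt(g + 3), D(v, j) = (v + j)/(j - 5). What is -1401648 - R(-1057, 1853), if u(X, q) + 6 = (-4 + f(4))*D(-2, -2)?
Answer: -9824449/7 - 4*sqrt(7)/7 ≈ -1.4035e+6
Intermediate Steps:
D(v, j) = (j + v)/(-5 + j)
f(g) = sqrt(3 + g)
u(X, q) = -58/7 + 4*sqrt(7)/7 (u(X, q) = -6 + (-4 + sqrt(3 + 4))*((-2 - 2)/(-5 - 2)) = -6 + (-4 + sqrt(7))*(-4/(-7)) = -6 + (-4 + sqrt(7))*(-1/7*(-4)) = -6 + (-4 + sqrt(7))*(4/7) = -6 + (-16/7 + 4*sqrt(7)/7) = -58/7 + 4*sqrt(7)/7)
R(w, b) = -58/7 + b + 4*sqrt(7)/7 (R(w, b) = 1*(b + (-58/7 + 4*sqrt(7)/7)) = 1*(-58/7 + b + 4*sqrt(7)/7) = -58/7 + b + 4*sqrt(7)/7)
-1401648 - R(-1057, 1853) = -1401648 - (-58/7 + 1853 + 4*sqrt(7)/7) = -1401648 - (12913/7 + 4*sqrt(7)/7) = -1401648 + (-12913/7 - 4*sqrt(7)/7) = -9824449/7 - 4*sqrt(7)/7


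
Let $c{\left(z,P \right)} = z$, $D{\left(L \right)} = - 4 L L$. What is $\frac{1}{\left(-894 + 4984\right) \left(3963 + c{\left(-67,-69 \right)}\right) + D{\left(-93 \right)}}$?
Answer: $\frac{1}{15900044} \approx 6.2893 \cdot 10^{-8}$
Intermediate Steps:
$D{\left(L \right)} = - 4 L^{2}$
$\frac{1}{\left(-894 + 4984\right) \left(3963 + c{\left(-67,-69 \right)}\right) + D{\left(-93 \right)}} = \frac{1}{\left(-894 + 4984\right) \left(3963 - 67\right) - 4 \left(-93\right)^{2}} = \frac{1}{4090 \cdot 3896 - 34596} = \frac{1}{15934640 - 34596} = \frac{1}{15900044}$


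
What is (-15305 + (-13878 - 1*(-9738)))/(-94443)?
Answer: 19445/94443 ≈ 0.20589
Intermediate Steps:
(-15305 + (-13878 - 1*(-9738)))/(-94443) = (-15305 + (-13878 + 9738))*(-1/94443) = (-15305 - 4140)*(-1/94443) = -19445*(-1/94443) = 19445/94443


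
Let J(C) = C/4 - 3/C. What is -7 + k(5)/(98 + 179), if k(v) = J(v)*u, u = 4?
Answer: -9682/1385 ≈ -6.9906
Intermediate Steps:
J(C) = -3/C + C/4 (J(C) = C*(¼) - 3/C = C/4 - 3/C = -3/C + C/4)
k(v) = v - 12/v (k(v) = (-3/v + v/4)*4 = v - 12/v)
-7 + k(5)/(98 + 179) = -7 + (5 - 12/5)/(98 + 179) = -7 + (5 - 12*⅕)/277 = -7 + (5 - 12/5)*(1/277) = -7 + (13/5)*(1/277) = -7 + 13/1385 = -9682/1385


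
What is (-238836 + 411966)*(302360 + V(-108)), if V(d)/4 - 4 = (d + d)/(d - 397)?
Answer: 5287415961744/101 ≈ 5.2351e+10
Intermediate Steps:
V(d) = 16 + 8*d/(-397 + d) (V(d) = 16 + 4*((d + d)/(d - 397)) = 16 + 4*((2*d)/(-397 + d)) = 16 + 4*(2*d/(-397 + d)) = 16 + 8*d/(-397 + d))
(-238836 + 411966)*(302360 + V(-108)) = (-238836 + 411966)*(302360 + 8*(-794 + 3*(-108))/(-397 - 108)) = 173130*(302360 + 8*(-794 - 324)/(-505)) = 173130*(302360 + 8*(-1/505)*(-1118)) = 173130*(302360 + 8944/505) = 173130*(152700744/505) = 5287415961744/101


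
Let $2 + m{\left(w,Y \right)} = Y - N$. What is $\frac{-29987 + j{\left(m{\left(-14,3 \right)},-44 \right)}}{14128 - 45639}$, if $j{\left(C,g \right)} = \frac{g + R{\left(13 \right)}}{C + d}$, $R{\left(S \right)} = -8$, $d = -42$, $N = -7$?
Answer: $\frac{509753}{535687} \approx 0.95159$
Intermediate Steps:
$m{\left(w,Y \right)} = 5 + Y$ ($m{\left(w,Y \right)} = -2 + \left(Y - -7\right) = -2 + \left(Y + 7\right) = -2 + \left(7 + Y\right) = 5 + Y$)
$j{\left(C,g \right)} = \frac{-8 + g}{-42 + C}$ ($j{\left(C,g \right)} = \frac{g - 8}{C - 42} = \frac{-8 + g}{-42 + C}$)
$\frac{-29987 + j{\left(m{\left(-14,3 \right)},-44 \right)}}{14128 - 45639} = \frac{-29987 + \frac{-8 - 44}{-42 + \left(5 + 3\right)}}{14128 - 45639} = \frac{-29987 + \frac{1}{-42 + 8} \left(-52\right)}{-31511} = \left(-29987 + \frac{1}{-34} \left(-52\right)\right) \left(- \frac{1}{31511}\right) = \left(-29987 - - \frac{26}{17}\right) \left(- \frac{1}{31511}\right) = \left(-29987 + \frac{26}{17}\right) \left(- \frac{1}{31511}\right) = \left(- \frac{509753}{17}\right) \left(- \frac{1}{31511}\right) = \frac{509753}{535687}$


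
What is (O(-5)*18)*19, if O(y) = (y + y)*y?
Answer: 17100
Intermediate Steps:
O(y) = 2*y² (O(y) = (2*y)*y = 2*y²)
(O(-5)*18)*19 = ((2*(-5)²)*18)*19 = ((2*25)*18)*19 = (50*18)*19 = 900*19 = 17100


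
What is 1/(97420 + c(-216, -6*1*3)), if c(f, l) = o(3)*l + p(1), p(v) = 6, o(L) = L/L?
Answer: 1/97408 ≈ 1.0266e-5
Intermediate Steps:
o(L) = 1
c(f, l) = 6 + l (c(f, l) = 1*l + 6 = l + 6 = 6 + l)
1/(97420 + c(-216, -6*1*3)) = 1/(97420 + (6 - 6*1*3)) = 1/(97420 + (6 - 6*3)) = 1/(97420 + (6 - 18)) = 1/(97420 - 12) = 1/97408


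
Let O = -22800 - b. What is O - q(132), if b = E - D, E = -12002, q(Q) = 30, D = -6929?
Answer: -17757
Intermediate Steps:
b = -5073 (b = -12002 - 1*(-6929) = -12002 + 6929 = -5073)
O = -17727 (O = -22800 - 1*(-5073) = -22800 + 5073 = -17727)
O - q(132) = -17727 - 1*30 = -17727 - 30 = -17757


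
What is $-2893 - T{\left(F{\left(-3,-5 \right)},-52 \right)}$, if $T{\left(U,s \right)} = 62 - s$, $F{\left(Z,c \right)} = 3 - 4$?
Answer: $-3007$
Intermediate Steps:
$F{\left(Z,c \right)} = -1$ ($F{\left(Z,c \right)} = 3 + \left(-4 + 0\right) = 3 - 4 = -1$)
$-2893 - T{\left(F{\left(-3,-5 \right)},-52 \right)} = -2893 - \left(62 - -52\right) = -2893 - \left(62 + 52\right) = -2893 - 114 = -3007$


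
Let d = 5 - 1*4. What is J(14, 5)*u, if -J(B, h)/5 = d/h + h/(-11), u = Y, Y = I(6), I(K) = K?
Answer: 84/11 ≈ 7.6364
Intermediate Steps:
d = 1 (d = 5 - 4 = 1)
Y = 6
u = 6
J(B, h) = -5/h + 5*h/11 (J(B, h) = -5*(1/h + h/(-11)) = -5*(1/h + h*(-1/11)) = -5*(1/h - h/11) = -5/h + 5*h/11)
J(14, 5)*u = (-5/5 + (5/11)*5)*6 = (-5*⅕ + 25/11)*6 = (-1 + 25/11)*6 = (14/11)*6 = 84/11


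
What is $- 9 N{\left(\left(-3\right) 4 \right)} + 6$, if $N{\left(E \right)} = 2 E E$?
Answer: $-2586$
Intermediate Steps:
$N{\left(E \right)} = 2 E^{2}$
$- 9 N{\left(\left(-3\right) 4 \right)} + 6 = - 9 \cdot 2 \left(\left(-3\right) 4\right)^{2} + 6 = - 9 \cdot 2 \left(-12\right)^{2} + 6 = - 9 \cdot 2 \cdot 144 + 6 = \left(-9\right) 288 + 6 = -2592 + 6 = -2586$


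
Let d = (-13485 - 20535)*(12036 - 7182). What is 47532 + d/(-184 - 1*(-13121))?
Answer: 449788404/12937 ≈ 34768.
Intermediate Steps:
d = -165133080 (d = -34020*4854 = -165133080)
47532 + d/(-184 - 1*(-13121)) = 47532 - 165133080/(-184 - 1*(-13121)) = 47532 - 165133080/(-184 + 13121) = 47532 - 165133080/12937 = 449788404/12937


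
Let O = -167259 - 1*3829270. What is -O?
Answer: 3996529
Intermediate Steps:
O = -3996529 (O = -167259 - 3829270 = -3996529)
-O = -1*(-3996529) = 3996529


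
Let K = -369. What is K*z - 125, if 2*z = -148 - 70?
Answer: 40096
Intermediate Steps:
z = -109 (z = (-148 - 70)/2 = (½)*(-218) = -109)
K*z - 125 = -369*(-109) - 125 = 40221 - 125 = 40096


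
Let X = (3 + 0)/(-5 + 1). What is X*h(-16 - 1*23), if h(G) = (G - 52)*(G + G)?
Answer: -10647/2 ≈ -5323.5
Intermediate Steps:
h(G) = 2*G*(-52 + G) (h(G) = (-52 + G)*(2*G) = 2*G*(-52 + G))
X = -¾ (X = 3/(-4) = 3*(-¼) = -¾ ≈ -0.75000)
X*h(-16 - 1*23) = -3*(-16 - 1*23)*(-52 + (-16 - 1*23))/2 = -3*(-16 - 23)*(-52 + (-16 - 23))/2 = -3*(-39)*(-52 - 39)/2 = -3*(-39)*(-91)/2 = -¾*7098 = -10647/2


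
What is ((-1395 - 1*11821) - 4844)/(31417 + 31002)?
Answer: -2580/8917 ≈ -0.28933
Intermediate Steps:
((-1395 - 1*11821) - 4844)/(31417 + 31002) = ((-1395 - 11821) - 4844)/62419 = (-13216 - 4844)*(1/62419) = -18060*1/62419 = -2580/8917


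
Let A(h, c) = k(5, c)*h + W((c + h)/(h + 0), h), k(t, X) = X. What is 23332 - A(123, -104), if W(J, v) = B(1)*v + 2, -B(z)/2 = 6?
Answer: 37598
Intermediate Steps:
B(z) = -12 (B(z) = -2*6 = -12)
W(J, v) = 2 - 12*v (W(J, v) = -12*v + 2 = 2 - 12*v)
A(h, c) = 2 - 12*h + c*h (A(h, c) = c*h + (2 - 12*h) = 2 - 12*h + c*h)
23332 - A(123, -104) = 23332 - (2 - 12*123 - 104*123) = 23332 - (2 - 1476 - 12792) = 23332 - 1*(-14266) = 23332 + 14266 = 37598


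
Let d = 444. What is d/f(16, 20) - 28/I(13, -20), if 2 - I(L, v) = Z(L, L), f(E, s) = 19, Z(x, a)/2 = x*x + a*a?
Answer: 149894/6403 ≈ 23.410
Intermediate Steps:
Z(x, a) = 2*a² + 2*x² (Z(x, a) = 2*(x*x + a*a) = 2*(x² + a²) = 2*(a² + x²) = 2*a² + 2*x²)
I(L, v) = 2 - 4*L² (I(L, v) = 2 - (2*L² + 2*L²) = 2 - 4*L²)
d/f(16, 20) - 28/I(13, -20) = 444/19 - 28/(2 - 4*13²) = 444*(1/19) - 28/(2 - 4*169) = 444/19 - 28/(2 - 676) = 444/19 - 28/(-674) = 444/19 - 28*(-1/674) = 444/19 + 14/337 = 149894/6403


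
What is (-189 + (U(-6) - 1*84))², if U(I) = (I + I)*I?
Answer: 40401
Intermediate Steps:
U(I) = 2*I² (U(I) = (2*I)*I = 2*I²)
(-189 + (U(-6) - 1*84))² = (-189 + (2*(-6)² - 1*84))² = (-189 + (2*36 - 84))² = (-189 + (72 - 84))² = (-189 - 12)² = (-201)² = 40401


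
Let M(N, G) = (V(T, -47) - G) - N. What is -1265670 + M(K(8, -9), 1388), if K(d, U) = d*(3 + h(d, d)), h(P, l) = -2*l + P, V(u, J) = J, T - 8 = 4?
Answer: -1267065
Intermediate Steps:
T = 12 (T = 8 + 4 = 12)
h(P, l) = P - 2*l
K(d, U) = d*(3 - d) (K(d, U) = d*(3 + (d - 2*d)) = d*(3 - d))
M(N, G) = -47 - G - N (M(N, G) = (-47 - G) - N = -47 - G - N)
-1265670 + M(K(8, -9), 1388) = -1265670 + (-47 - 1*1388 - 8*(3 - 1*8)) = -1265670 + (-47 - 1388 - 8*(3 - 8)) = -1265670 + (-47 - 1388 - 8*(-5)) = -1265670 + (-47 - 1388 - 1*(-40)) = -1265670 + (-47 - 1388 + 40) = -1265670 - 1395 = -1267065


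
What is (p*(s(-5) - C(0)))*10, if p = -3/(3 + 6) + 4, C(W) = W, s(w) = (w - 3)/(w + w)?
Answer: 88/3 ≈ 29.333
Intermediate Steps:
s(w) = (-3 + w)/(2*w) (s(w) = (-3 + w)/((2*w)) = (-3 + w)*(1/(2*w)) = (-3 + w)/(2*w))
p = 11/3 (p = -3/9 + 4 = -3*1/9 + 4 = -1/3 + 4 = 11/3 ≈ 3.6667)
(p*(s(-5) - C(0)))*10 = (11*((1/2)*(-3 - 5)/(-5) - 1*0)/3)*10 = (11*((1/2)*(-1/5)*(-8) + 0)/3)*10 = (11*(4/5 + 0)/3)*10 = ((11/3)*(4/5))*10 = (44/15)*10 = 88/3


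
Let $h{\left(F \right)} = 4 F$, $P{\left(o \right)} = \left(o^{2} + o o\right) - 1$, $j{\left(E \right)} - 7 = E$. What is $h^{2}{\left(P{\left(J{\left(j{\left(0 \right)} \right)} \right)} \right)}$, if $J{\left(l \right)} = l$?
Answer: $150544$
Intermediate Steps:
$j{\left(E \right)} = 7 + E$
$P{\left(o \right)} = -1 + 2 o^{2}$ ($P{\left(o \right)} = \left(o^{2} + o^{2}\right) - 1 = 2 o^{2} - 1 = -1 + 2 o^{2}$)
$h^{2}{\left(P{\left(J{\left(j{\left(0 \right)} \right)} \right)} \right)} = \left(4 \left(-1 + 2 \left(7 + 0\right)^{2}\right)\right)^{2} = \left(4 \left(-1 + 2 \cdot 7^{2}\right)\right)^{2} = \left(4 \left(-1 + 2 \cdot 49\right)\right)^{2} = \left(4 \left(-1 + 98\right)\right)^{2} = \left(4 \cdot 97\right)^{2} = 388^{2} = 150544$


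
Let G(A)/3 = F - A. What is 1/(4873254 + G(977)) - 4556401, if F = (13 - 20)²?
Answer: -22191814378469/4870470 ≈ -4.5564e+6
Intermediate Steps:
F = 49 (F = (-7)² = 49)
G(A) = 147 - 3*A (G(A) = 3*(49 - A) = 147 - 3*A)
1/(4873254 + G(977)) - 4556401 = 1/(4873254 + (147 - 3*977)) - 4556401 = 1/(4873254 + (147 - 2931)) - 4556401 = 1/(4873254 - 2784) - 4556401 = 1/4870470 - 4556401 = -22191814378469/4870470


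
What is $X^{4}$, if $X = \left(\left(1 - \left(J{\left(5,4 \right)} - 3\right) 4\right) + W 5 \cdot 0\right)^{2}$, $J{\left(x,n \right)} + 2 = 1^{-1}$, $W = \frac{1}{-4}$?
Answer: $6975757441$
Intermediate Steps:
$W = - \frac{1}{4} \approx -0.25$
$J{\left(x,n \right)} = -1$ ($J{\left(x,n \right)} = -2 + 1^{-1} = -2 + 1 = -1$)
$X = 289$ ($X = \left(\left(1 - \left(-1 - 3\right) 4\right) + \left(- \frac{1}{4}\right) 5 \cdot 0\right)^{2} = \left(\left(1 - \left(-4\right) 4\right) - 0\right)^{2} = \left(\left(1 - -16\right) + 0\right)^{2} = \left(\left(1 + 16\right) + 0\right)^{2} = \left(17 + 0\right)^{2} = 17^{2} = 289$)
$X^{4} = 289^{4} = 6975757441$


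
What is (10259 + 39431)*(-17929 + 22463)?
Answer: 225294460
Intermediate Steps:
(10259 + 39431)*(-17929 + 22463) = 49690*4534 = 225294460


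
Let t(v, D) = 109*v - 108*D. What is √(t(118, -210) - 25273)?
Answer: 3*√1141 ≈ 101.34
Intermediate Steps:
t(v, D) = -108*D + 109*v
√(t(118, -210) - 25273) = √((-108*(-210) + 109*118) - 25273) = √((22680 + 12862) - 25273) = √(35542 - 25273) = √10269 = 3*√1141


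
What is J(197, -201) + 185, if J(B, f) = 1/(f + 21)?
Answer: 33299/180 ≈ 184.99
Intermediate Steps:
J(B, f) = 1/(21 + f)
J(197, -201) + 185 = 1/(21 - 201) + 185 = 1/(-180) + 185 = -1/180 + 185 = 33299/180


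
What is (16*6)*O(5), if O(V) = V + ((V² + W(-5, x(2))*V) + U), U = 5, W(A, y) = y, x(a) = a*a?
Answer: 5280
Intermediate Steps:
x(a) = a²
O(V) = 5 + V² + 5*V (O(V) = V + ((V² + 2²*V) + 5) = V + ((V² + 4*V) + 5) = V + (5 + V² + 4*V) = 5 + V² + 5*V)
(16*6)*O(5) = (16*6)*(5 + 5² + 5*5) = 96*(5 + 25 + 25) = 96*55 = 5280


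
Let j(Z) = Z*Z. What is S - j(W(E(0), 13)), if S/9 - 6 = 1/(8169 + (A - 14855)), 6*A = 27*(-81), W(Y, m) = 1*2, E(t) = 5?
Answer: 705032/14101 ≈ 49.999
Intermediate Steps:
W(Y, m) = 2
j(Z) = Z²
A = -729/2 (A = (27*(-81))/6 = (⅙)*(-2187) = -729/2 ≈ -364.50)
S = 761436/14101 (S = 54 + 9/(8169 + (-729/2 - 14855)) = 54 + 9/(8169 - 30439/2) = 54 + 9/(-14101/2) = 54 + 9*(-2/14101) = 54 - 18/14101 = 761436/14101 ≈ 53.999)
S - j(W(E(0), 13)) = 761436/14101 - 1*2² = 761436/14101 - 1*4 = 761436/14101 - 4 = 705032/14101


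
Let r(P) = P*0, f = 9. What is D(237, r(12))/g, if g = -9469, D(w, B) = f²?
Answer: -81/9469 ≈ -0.0085542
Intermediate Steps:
r(P) = 0
D(w, B) = 81 (D(w, B) = 9² = 81)
D(237, r(12))/g = 81/(-9469) = 81*(-1/9469) = -81/9469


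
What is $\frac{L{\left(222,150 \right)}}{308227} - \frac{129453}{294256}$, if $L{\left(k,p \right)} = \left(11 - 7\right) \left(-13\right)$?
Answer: $- \frac{39916211143}{90697644112} \approx -0.4401$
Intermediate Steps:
$L{\left(k,p \right)} = -52$ ($L{\left(k,p \right)} = 4 \left(-13\right) = -52$)
$\frac{L{\left(222,150 \right)}}{308227} - \frac{129453}{294256} = - \frac{52}{308227} - \frac{129453}{294256} = - \frac{39916211143}{90697644112}$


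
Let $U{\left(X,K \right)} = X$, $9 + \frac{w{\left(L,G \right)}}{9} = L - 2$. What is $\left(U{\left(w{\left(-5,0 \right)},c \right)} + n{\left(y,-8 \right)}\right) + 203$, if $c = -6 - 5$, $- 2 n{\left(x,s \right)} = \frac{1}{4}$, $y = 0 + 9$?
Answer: $\frac{471}{8} \approx 58.875$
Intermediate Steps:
$w{\left(L,G \right)} = -99 + 9 L$ ($w{\left(L,G \right)} = -81 + 9 \left(L - 2\right) = -81 + 9 \left(-2 + L\right) = -81 + \left(-18 + 9 L\right) = -99 + 9 L$)
$y = 9$
$n{\left(x,s \right)} = - \frac{1}{8}$ ($n{\left(x,s \right)} = - \frac{1}{2 \cdot 4} = \left(- \frac{1}{2}\right) \frac{1}{4} = - \frac{1}{8}$)
$c = -11$
$\left(U{\left(w{\left(-5,0 \right)},c \right)} + n{\left(y,-8 \right)}\right) + 203 = \left(\left(-99 + 9 \left(-5\right)\right) - \frac{1}{8}\right) + 203 = \left(\left(-99 - 45\right) - \frac{1}{8}\right) + 203 = \left(-144 - \frac{1}{8}\right) + 203 = - \frac{1153}{8} + 203 = \frac{471}{8}$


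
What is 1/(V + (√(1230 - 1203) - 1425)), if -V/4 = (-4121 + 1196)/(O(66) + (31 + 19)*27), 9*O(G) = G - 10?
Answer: -17585031625/24906630452394 - 37246609*√3/24906630452394 ≈ -0.00070863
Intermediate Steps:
O(G) = -10/9 + G/9 (O(G) = (G - 10)/9 = (-10 + G)/9 = -10/9 + G/9)
V = 52650/6103 (V = -4*(-4121 + 1196)/((-10/9 + (⅑)*66) + (31 + 19)*27) = -(-11700)/((-10/9 + 22/3) + 50*27) = -(-11700)/(56/9 + 1350) = -(-11700)/12206/9 = -(-11700)*9/12206 = -4*(-26325/12206) = 52650/6103 ≈ 8.6269)
1/(V + (√(1230 - 1203) - 1425)) = 1/(52650/6103 + (√(1230 - 1203) - 1425)) = 1/(52650/6103 + (√27 - 1425)) = 1/(52650/6103 + (3*√3 - 1425)) = 1/(52650/6103 + (-1425 + 3*√3)) = 1/(-8644125/6103 + 3*√3)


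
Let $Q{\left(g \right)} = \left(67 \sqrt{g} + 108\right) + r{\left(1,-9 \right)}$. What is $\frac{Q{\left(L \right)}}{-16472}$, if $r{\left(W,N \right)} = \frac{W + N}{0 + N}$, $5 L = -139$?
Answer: $- \frac{245}{37062} - \frac{67 i \sqrt{695}}{82360} \approx -0.0066105 - 0.021446 i$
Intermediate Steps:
$L = - \frac{139}{5}$ ($L = \frac{1}{5} \left(-139\right) = - \frac{139}{5} \approx -27.8$)
$r{\left(W,N \right)} = \frac{N + W}{N}$
$Q{\left(g \right)} = \frac{980}{9} + 67 \sqrt{g}$ ($Q{\left(g \right)} = \left(67 \sqrt{g} + 108\right) + \frac{-9 + 1}{-9} = \left(108 + 67 \sqrt{g}\right) - - \frac{8}{9} = \left(108 + 67 \sqrt{g}\right) + \frac{8}{9} = \frac{980}{9} + 67 \sqrt{g}$)
$\frac{Q{\left(L \right)}}{-16472} = \frac{\frac{980}{9} + 67 \sqrt{- \frac{139}{5}}}{-16472} = \left(\frac{980}{9} + 67 \frac{i \sqrt{695}}{5}\right) \left(- \frac{1}{16472}\right) = \left(\frac{980}{9} + \frac{67 i \sqrt{695}}{5}\right) \left(- \frac{1}{16472}\right) = - \frac{245}{37062} - \frac{67 i \sqrt{695}}{82360}$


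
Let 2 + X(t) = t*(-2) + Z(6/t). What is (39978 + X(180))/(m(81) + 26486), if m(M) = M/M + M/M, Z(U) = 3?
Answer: 39619/26488 ≈ 1.4957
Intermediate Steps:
X(t) = 1 - 2*t (X(t) = -2 + (t*(-2) + 3) = -2 + (-2*t + 3) = -2 + (3 - 2*t) = 1 - 2*t)
m(M) = 2 (m(M) = 1 + 1 = 2)
(39978 + X(180))/(m(81) + 26486) = (39978 + (1 - 2*180))/(2 + 26486) = (39978 + (1 - 360))/26488 = (39978 - 359)*(1/26488) = 39619*(1/26488) = 39619/26488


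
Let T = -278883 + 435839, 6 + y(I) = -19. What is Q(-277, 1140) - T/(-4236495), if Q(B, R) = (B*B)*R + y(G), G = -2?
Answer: 370570602579281/4236495 ≈ 8.7471e+7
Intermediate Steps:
y(I) = -25 (y(I) = -6 - 19 = -25)
T = 156956
Q(B, R) = -25 + R*B² (Q(B, R) = (B*B)*R - 25 = B²*R - 25 = R*B² - 25 = -25 + R*B²)
Q(-277, 1140) - T/(-4236495) = (-25 + 1140*(-277)²) - 156956/(-4236495) = (-25 + 1140*76729) - 156956*(-1)/4236495 = (-25 + 87471060) - 1*(-156956/4236495) = 87471035 + 156956/4236495 = 370570602579281/4236495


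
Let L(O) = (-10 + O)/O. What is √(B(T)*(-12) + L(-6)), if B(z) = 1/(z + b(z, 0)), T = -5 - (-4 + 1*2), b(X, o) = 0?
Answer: 2*√15/3 ≈ 2.5820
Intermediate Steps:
L(O) = (-10 + O)/O
T = -3 (T = -5 - (-4 + 2) = -5 - 1*(-2) = -5 + 2 = -3)
B(z) = 1/z (B(z) = 1/(z + 0) = 1/z)
√(B(T)*(-12) + L(-6)) = √(-12/(-3) + (-10 - 6)/(-6)) = √(-⅓*(-12) - ⅙*(-16)) = √(4 + 8/3) = √(20/3) = 2*√15/3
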